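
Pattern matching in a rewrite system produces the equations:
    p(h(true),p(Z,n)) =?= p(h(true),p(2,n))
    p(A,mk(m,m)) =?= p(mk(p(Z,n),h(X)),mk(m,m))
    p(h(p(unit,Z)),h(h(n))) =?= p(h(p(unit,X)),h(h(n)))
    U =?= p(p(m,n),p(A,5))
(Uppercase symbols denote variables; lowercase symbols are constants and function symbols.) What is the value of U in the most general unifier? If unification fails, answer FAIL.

p(p(m,n),p(mk(p(2,n),h(2)),5))

Decompose p/2: h(true) =?= h(true),  p(Z,n) =?= p(2,n).
Delete trivial equation h(true) =?= h(true).
Decompose p/2: Z =?= 2,  n =?= n.
Bind Z := 2; substituting into the 2 remaining equations that mention Z gives: p(A,mk(m,m)) =?= p(mk(p(2,n),h(X)),mk(m,m)),  p(h(p(unit,2)),h(h(n))) =?= p(h(p(unit,X)),h(h(n))).
Delete trivial equation n =?= n.
Decompose p/2: A =?= mk(p(2,n),h(X)),  mk(m,m) =?= mk(m,m).
Bind A := mk(p(2,n),h(X)); substituting into the one remaining equation that mentions A gives: U =?= p(p(m,n),p(mk(p(2,n),h(X)),5)).
Delete trivial equation mk(m,m) =?= mk(m,m).
Decompose p/2: h(p(unit,2)) =?= h(p(unit,X)),  h(h(n)) =?= h(h(n)).
Decompose h/1: p(unit,2) =?= p(unit,X).
Decompose p/2: unit =?= unit,  2 =?= X.
Delete trivial equation unit =?= unit.
Bind X := 2; substituting into the one remaining equation that mentions X gives: U =?= p(p(m,n),p(mk(p(2,n),h(2)),5)). Substituting into the earlier binding gives A := mk(p(2,n),h(2)).
Delete trivial equation h(h(n)) =?= h(h(n)).
Bind U := p(p(m,n),p(mk(p(2,n),h(2)),5)).
MGU = { Z ↦ 2, A ↦ mk(p(2,n),h(2)), X ↦ 2, U ↦ p(p(m,n),p(mk(p(2,n),h(2)),5)) }, so U ↦ p(p(m,n),p(mk(p(2,n),h(2)),5)).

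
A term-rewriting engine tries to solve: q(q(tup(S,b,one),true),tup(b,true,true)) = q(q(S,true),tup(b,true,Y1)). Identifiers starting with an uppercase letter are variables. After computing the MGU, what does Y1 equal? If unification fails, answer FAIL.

FAIL

Decompose q/2: q(tup(S,b,one),true) = q(S,true),  tup(b,true,true) = tup(b,true,Y1).
Decompose q/2: tup(S,b,one) = S,  true = true.
Occurs check fails: S occurs in tup(S,b,one); the equation S = tup(S,b,one) has no finite solution.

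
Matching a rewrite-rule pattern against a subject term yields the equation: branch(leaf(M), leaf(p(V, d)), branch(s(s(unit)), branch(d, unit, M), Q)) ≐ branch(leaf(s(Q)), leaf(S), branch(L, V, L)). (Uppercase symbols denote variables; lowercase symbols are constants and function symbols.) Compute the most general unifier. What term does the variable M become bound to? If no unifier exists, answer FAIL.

s(s(s(unit)))

Decompose branch/3: leaf(M) ≐ leaf(s(Q)),  leaf(p(V, d)) ≐ leaf(S),  branch(s(s(unit)), branch(d, unit, M), Q) ≐ branch(L, V, L).
Decompose leaf/1: M ≐ s(Q).
Bind M := s(Q); substituting into the one remaining equation that mentions M gives: branch(s(s(unit)), branch(d, unit, s(Q)), Q) ≐ branch(L, V, L).
Decompose leaf/1: p(V, d) ≐ S.
Bind S := p(V, d); no other remaining equation mentions S.
Decompose branch/3: s(s(unit)) ≐ L,  branch(d, unit, s(Q)) ≐ V,  Q ≐ L.
Bind L := s(s(unit)); substituting into the one remaining equation that mentions L gives: Q ≐ s(s(unit)).
Bind V := branch(d, unit, s(Q)); no other remaining equation mentions V. Substituting into the earlier binding gives S := p(branch(d, unit, s(Q)), d).
Bind Q := s(s(unit)). Substituting into the earlier bindings gives M := s(s(s(unit))), S := p(branch(d, unit, s(s(s(unit)))), d), V := branch(d, unit, s(s(s(unit)))).
MGU = { M -> s(s(s(unit))), S -> p(branch(d, unit, s(s(s(unit)))), d), L -> s(s(unit)), V -> branch(d, unit, s(s(s(unit)))), Q -> s(s(unit)) }, so M -> s(s(s(unit))).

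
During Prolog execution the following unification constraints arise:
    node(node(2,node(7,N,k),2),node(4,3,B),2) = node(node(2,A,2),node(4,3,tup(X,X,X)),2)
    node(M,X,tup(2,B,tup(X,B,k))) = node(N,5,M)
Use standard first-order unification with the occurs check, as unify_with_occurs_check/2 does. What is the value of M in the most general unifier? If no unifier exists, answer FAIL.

Decompose node/3: node(2,node(7,N,k),2) = node(2,A,2),  node(4,3,B) = node(4,3,tup(X,X,X)),  2 = 2.
Decompose node/3: 2 = 2,  node(7,N,k) = A,  2 = 2.
Delete trivial equation 2 = 2.
Bind A := node(7,N,k); no other remaining equation mentions A.
Delete trivial equation 2 = 2.
Decompose node/3: 4 = 4,  3 = 3,  B = tup(X,X,X).
Delete trivial equation 4 = 4.
Delete trivial equation 3 = 3.
Bind B := tup(X,X,X); substituting into the one remaining equation that mentions B gives: node(M,X,tup(2,tup(X,X,X),tup(X,tup(X,X,X),k))) = node(N,5,M).
Delete trivial equation 2 = 2.
Decompose node/3: M = N,  X = 5,  tup(2,tup(X,X,X),tup(X,tup(X,X,X),k)) = M.
Bind M := N; substituting into the one remaining equation that mentions M gives: tup(2,tup(X,X,X),tup(X,tup(X,X,X),k)) = N.
Bind X := 5; substituting into the remaining equation gives: tup(2,tup(5,5,5),tup(5,tup(5,5,5),k)) = N. Substituting into the earlier binding gives B := tup(5,5,5).
Bind N := tup(2,tup(5,5,5),tup(5,tup(5,5,5),k)). Substituting into the earlier bindings gives A := node(7,tup(2,tup(5,5,5),tup(5,tup(5,5,5),k)),k), M := tup(2,tup(5,5,5),tup(5,tup(5,5,5),k)).
MGU = { A ↦ node(7,tup(2,tup(5,5,5),tup(5,tup(5,5,5),k)),k), B ↦ tup(5,5,5), M ↦ tup(2,tup(5,5,5),tup(5,tup(5,5,5),k)), X ↦ 5, N ↦ tup(2,tup(5,5,5),tup(5,tup(5,5,5),k)) }, so M ↦ tup(2,tup(5,5,5),tup(5,tup(5,5,5),k)).

tup(2,tup(5,5,5),tup(5,tup(5,5,5),k))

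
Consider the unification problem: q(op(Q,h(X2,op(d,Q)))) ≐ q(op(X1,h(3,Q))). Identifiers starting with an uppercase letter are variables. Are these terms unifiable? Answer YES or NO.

Decompose q/1: op(Q,h(X2,op(d,Q))) ≐ op(X1,h(3,Q)).
Decompose op/2: Q ≐ X1,  h(X2,op(d,Q)) ≐ h(3,Q).
Bind Q := X1; substituting into the remaining equation gives: h(X2,op(d,X1)) ≐ h(3,X1).
Decompose h/2: X2 ≐ 3,  op(d,X1) ≐ X1.
Bind X2 := 3; no other remaining equation mentions X2.
Occurs check fails: X1 occurs in op(d,X1); the equation X1 ≐ op(d,X1) has no finite solution.

NO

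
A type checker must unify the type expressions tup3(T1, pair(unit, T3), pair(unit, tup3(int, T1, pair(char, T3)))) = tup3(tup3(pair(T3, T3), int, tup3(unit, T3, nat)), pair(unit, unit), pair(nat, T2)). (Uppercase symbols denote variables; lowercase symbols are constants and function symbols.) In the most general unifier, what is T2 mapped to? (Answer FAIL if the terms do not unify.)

FAIL

Decompose tup3/3: T1 = tup3(pair(T3, T3), int, tup3(unit, T3, nat)),  pair(unit, T3) = pair(unit, unit),  pair(unit, tup3(int, T1, pair(char, T3))) = pair(nat, T2).
Bind T1 := tup3(pair(T3, T3), int, tup3(unit, T3, nat)); substituting into the one remaining equation that mentions T1 gives: pair(unit, tup3(int, tup3(pair(T3, T3), int, tup3(unit, T3, nat)), pair(char, T3))) = pair(nat, T2).
Decompose pair/2: unit = unit,  T3 = unit.
Delete trivial equation unit = unit.
Bind T3 := unit; substituting into the remaining equation gives: pair(unit, tup3(int, tup3(pair(unit, unit), int, tup3(unit, unit, nat)), pair(char, unit))) = pair(nat, T2). Substituting into the earlier binding gives T1 := tup3(pair(unit, unit), int, tup3(unit, unit, nat)).
Decompose pair/2: unit = nat,  tup3(int, tup3(pair(unit, unit), int, tup3(unit, unit, nat)), pair(char, unit)) = T2.
Clash: constants unit and nat differ; no unifier exists.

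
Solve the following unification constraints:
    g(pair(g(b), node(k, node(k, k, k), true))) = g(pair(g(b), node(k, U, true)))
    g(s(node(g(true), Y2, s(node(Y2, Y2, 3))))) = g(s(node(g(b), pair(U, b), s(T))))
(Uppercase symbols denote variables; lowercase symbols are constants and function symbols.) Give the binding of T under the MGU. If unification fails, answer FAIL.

FAIL

Decompose g/1: pair(g(b), node(k, node(k, k, k), true)) = pair(g(b), node(k, U, true)).
Decompose pair/2: g(b) = g(b),  node(k, node(k, k, k), true) = node(k, U, true).
Delete trivial equation g(b) = g(b).
Decompose node/3: k = k,  node(k, k, k) = U,  true = true.
Delete trivial equation k = k.
Bind U := node(k, k, k); substituting into the one remaining equation that mentions U gives: g(s(node(g(true), Y2, s(node(Y2, Y2, 3))))) = g(s(node(g(b), pair(node(k, k, k), b), s(T)))).
Delete trivial equation true = true.
Decompose g/1: s(node(g(true), Y2, s(node(Y2, Y2, 3)))) = s(node(g(b), pair(node(k, k, k), b), s(T))).
Decompose s/1: node(g(true), Y2, s(node(Y2, Y2, 3))) = node(g(b), pair(node(k, k, k), b), s(T)).
Decompose node/3: g(true) = g(b),  Y2 = pair(node(k, k, k), b),  s(node(Y2, Y2, 3)) = s(T).
Decompose g/1: true = b.
Clash: constants true and b differ; no unifier exists.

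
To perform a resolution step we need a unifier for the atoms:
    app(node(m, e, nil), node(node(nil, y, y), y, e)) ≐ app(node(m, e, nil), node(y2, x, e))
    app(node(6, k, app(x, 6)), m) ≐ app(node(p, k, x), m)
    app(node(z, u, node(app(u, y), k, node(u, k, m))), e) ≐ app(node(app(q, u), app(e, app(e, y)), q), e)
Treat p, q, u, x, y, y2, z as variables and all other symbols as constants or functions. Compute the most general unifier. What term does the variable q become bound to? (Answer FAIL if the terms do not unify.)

FAIL

Decompose app/2: node(m, e, nil) ≐ node(m, e, nil),  node(node(nil, y, y), y, e) ≐ node(y2, x, e).
Delete trivial equation node(m, e, nil) ≐ node(m, e, nil).
Decompose node/3: node(nil, y, y) ≐ y2,  y ≐ x,  e ≐ e.
Bind y2 := node(nil, y, y); no other remaining equation mentions y2.
Bind y := x; substituting into the one remaining equation that mentions y gives: app(node(z, u, node(app(u, x), k, node(u, k, m))), e) ≐ app(node(app(q, u), app(e, app(e, x)), q), e). Substituting into the earlier binding gives y2 := node(nil, x, x).
Delete trivial equation e ≐ e.
Decompose app/2: node(6, k, app(x, 6)) ≐ node(p, k, x),  m ≐ m.
Decompose node/3: 6 ≐ p,  k ≐ k,  app(x, 6) ≐ x.
Bind p := 6; no other remaining equation mentions p.
Delete trivial equation k ≐ k.
Occurs check fails: x occurs in app(x, 6); the equation x ≐ app(x, 6) has no finite solution.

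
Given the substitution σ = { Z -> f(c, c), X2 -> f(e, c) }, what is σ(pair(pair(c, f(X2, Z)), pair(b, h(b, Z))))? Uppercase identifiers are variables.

pair(pair(c, f(f(e, c), f(c, c))), pair(b, h(b, f(c, c))))

Replace each occurrence of Z with f(c, c).
Replace each occurrence of X2 with f(e, c).
Result: pair(pair(c, f(f(e, c), f(c, c))), pair(b, h(b, f(c, c)))).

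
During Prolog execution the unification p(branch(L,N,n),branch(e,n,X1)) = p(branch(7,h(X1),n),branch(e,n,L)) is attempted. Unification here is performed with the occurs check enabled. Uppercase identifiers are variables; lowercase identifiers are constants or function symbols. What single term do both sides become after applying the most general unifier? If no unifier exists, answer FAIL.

p(branch(7,h(7),n),branch(e,n,7))

Decompose p/2: branch(L,N,n) = branch(7,h(X1),n),  branch(e,n,X1) = branch(e,n,L).
Decompose branch/3: L = 7,  N = h(X1),  n = n.
Bind L := 7; substituting into the one remaining equation that mentions L gives: branch(e,n,X1) = branch(e,n,7).
Bind N := h(X1); no other remaining equation mentions N.
Delete trivial equation n = n.
Decompose branch/3: e = e,  n = n,  X1 = 7.
Delete trivial equation e = e.
Delete trivial equation n = n.
Bind X1 := 7. Substituting into the earlier binding gives N := h(7).
Applying the MGU to either side gives p(branch(7,h(7),n),branch(e,n,7)).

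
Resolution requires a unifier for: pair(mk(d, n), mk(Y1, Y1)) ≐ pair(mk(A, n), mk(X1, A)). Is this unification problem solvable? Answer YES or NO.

YES

Decompose pair/2: mk(d, n) ≐ mk(A, n),  mk(Y1, Y1) ≐ mk(X1, A).
Decompose mk/2: d ≐ A,  n ≐ n.
Bind A := d; substituting into the one remaining equation that mentions A gives: mk(Y1, Y1) ≐ mk(X1, d).
Delete trivial equation n ≐ n.
Decompose mk/2: Y1 ≐ X1,  Y1 ≐ d.
Bind Y1 := X1; substituting into the remaining equation gives: X1 ≐ d.
Bind X1 := d. Substituting into the earlier binding gives Y1 := d.
No equations remain and no clash or occurs-check failure arose, so a unifier exists.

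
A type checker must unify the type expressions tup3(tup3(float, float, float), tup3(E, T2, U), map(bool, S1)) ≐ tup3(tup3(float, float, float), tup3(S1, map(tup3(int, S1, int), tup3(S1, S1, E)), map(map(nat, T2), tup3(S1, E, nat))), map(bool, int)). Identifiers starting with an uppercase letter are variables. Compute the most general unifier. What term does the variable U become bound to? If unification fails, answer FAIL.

Decompose tup3/3: tup3(float, float, float) ≐ tup3(float, float, float),  tup3(E, T2, U) ≐ tup3(S1, map(tup3(int, S1, int), tup3(S1, S1, E)), map(map(nat, T2), tup3(S1, E, nat))),  map(bool, S1) ≐ map(bool, int).
Delete trivial equation tup3(float, float, float) ≐ tup3(float, float, float).
Decompose tup3/3: E ≐ S1,  T2 ≐ map(tup3(int, S1, int), tup3(S1, S1, E)),  U ≐ map(map(nat, T2), tup3(S1, E, nat)).
Bind E := S1; substituting into the 2 remaining equations that mention E gives: T2 ≐ map(tup3(int, S1, int), tup3(S1, S1, S1)),  U ≐ map(map(nat, T2), tup3(S1, S1, nat)).
Bind T2 := map(tup3(int, S1, int), tup3(S1, S1, S1)); substituting into the one remaining equation that mentions T2 gives: U ≐ map(map(nat, map(tup3(int, S1, int), tup3(S1, S1, S1))), tup3(S1, S1, nat)).
Bind U := map(map(nat, map(tup3(int, S1, int), tup3(S1, S1, S1))), tup3(S1, S1, nat)); no other remaining equation mentions U.
Decompose map/2: bool ≐ bool,  S1 ≐ int.
Delete trivial equation bool ≐ bool.
Bind S1 := int. Substituting into the earlier bindings gives E := int, T2 := map(tup3(int, int, int), tup3(int, int, int)), U := map(map(nat, map(tup3(int, int, int), tup3(int, int, int))), tup3(int, int, nat)).
MGU = { E := int, T2 := map(tup3(int, int, int), tup3(int, int, int)), U := map(map(nat, map(tup3(int, int, int), tup3(int, int, int))), tup3(int, int, nat)), S1 := int }, so U := map(map(nat, map(tup3(int, int, int), tup3(int, int, int))), tup3(int, int, nat)).

map(map(nat, map(tup3(int, int, int), tup3(int, int, int))), tup3(int, int, nat))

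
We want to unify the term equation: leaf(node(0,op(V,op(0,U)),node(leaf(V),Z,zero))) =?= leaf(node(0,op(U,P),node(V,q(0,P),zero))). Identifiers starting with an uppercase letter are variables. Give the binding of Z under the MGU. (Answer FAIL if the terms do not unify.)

Decompose leaf/1: node(0,op(V,op(0,U)),node(leaf(V),Z,zero)) =?= node(0,op(U,P),node(V,q(0,P),zero)).
Decompose node/3: 0 =?= 0,  op(V,op(0,U)) =?= op(U,P),  node(leaf(V),Z,zero) =?= node(V,q(0,P),zero).
Delete trivial equation 0 =?= 0.
Decompose op/2: V =?= U,  op(0,U) =?= P.
Bind V := U; substituting into the one remaining equation that mentions V gives: node(leaf(U),Z,zero) =?= node(U,q(0,P),zero).
Bind P := op(0,U); substituting into the remaining equation gives: node(leaf(U),Z,zero) =?= node(U,q(0,op(0,U)),zero).
Decompose node/3: leaf(U) =?= U,  Z =?= q(0,op(0,U)),  zero =?= zero.
Occurs check fails: U occurs in leaf(U); the equation U =?= leaf(U) has no finite solution.

FAIL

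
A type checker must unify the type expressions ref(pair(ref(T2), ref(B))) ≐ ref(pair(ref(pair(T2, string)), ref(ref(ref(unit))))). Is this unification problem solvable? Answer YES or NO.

Decompose ref/1: pair(ref(T2), ref(B)) ≐ pair(ref(pair(T2, string)), ref(ref(ref(unit)))).
Decompose pair/2: ref(T2) ≐ ref(pair(T2, string)),  ref(B) ≐ ref(ref(ref(unit))).
Decompose ref/1: T2 ≐ pair(T2, string).
Occurs check fails: T2 occurs in pair(T2, string); the equation T2 ≐ pair(T2, string) has no finite solution.

NO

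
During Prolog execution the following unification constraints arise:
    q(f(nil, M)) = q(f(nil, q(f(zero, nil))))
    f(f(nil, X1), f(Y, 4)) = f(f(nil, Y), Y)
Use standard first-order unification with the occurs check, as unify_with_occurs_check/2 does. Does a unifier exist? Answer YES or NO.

Decompose q/1: f(nil, M) = f(nil, q(f(zero, nil))).
Decompose f/2: nil = nil,  M = q(f(zero, nil)).
Delete trivial equation nil = nil.
Bind M := q(f(zero, nil)); no other remaining equation mentions M.
Decompose f/2: f(nil, X1) = f(nil, Y),  f(Y, 4) = Y.
Decompose f/2: nil = nil,  X1 = Y.
Delete trivial equation nil = nil.
Bind X1 := Y; no other remaining equation mentions X1.
Occurs check fails: Y occurs in f(Y, 4); the equation Y = f(Y, 4) has no finite solution.

NO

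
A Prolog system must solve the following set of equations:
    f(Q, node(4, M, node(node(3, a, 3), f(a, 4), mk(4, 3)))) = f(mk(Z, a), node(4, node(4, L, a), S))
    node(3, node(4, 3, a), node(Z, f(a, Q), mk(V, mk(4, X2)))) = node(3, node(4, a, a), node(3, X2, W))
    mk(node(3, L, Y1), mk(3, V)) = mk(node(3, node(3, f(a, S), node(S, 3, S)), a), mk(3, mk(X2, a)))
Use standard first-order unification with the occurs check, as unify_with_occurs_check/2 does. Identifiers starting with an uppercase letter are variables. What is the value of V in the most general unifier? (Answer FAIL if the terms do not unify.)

Decompose f/2: Q = mk(Z, a),  node(4, M, node(node(3, a, 3), f(a, 4), mk(4, 3))) = node(4, node(4, L, a), S).
Bind Q := mk(Z, a); substituting into the one remaining equation that mentions Q gives: node(3, node(4, 3, a), node(Z, f(a, mk(Z, a)), mk(V, mk(4, X2)))) = node(3, node(4, a, a), node(3, X2, W)).
Decompose node/3: 4 = 4,  M = node(4, L, a),  node(node(3, a, 3), f(a, 4), mk(4, 3)) = S.
Delete trivial equation 4 = 4.
Bind M := node(4, L, a); no other remaining equation mentions M.
Bind S := node(node(3, a, 3), f(a, 4), mk(4, 3)); substituting into the one remaining equation that mentions S gives: mk(node(3, L, Y1), mk(3, V)) = mk(node(3, node(3, f(a, node(node(3, a, 3), f(a, 4), mk(4, 3))), node(node(node(3, a, 3), f(a, 4), mk(4, 3)), 3, node(node(3, a, 3), f(a, 4), mk(4, 3)))), a), mk(3, mk(X2, a))).
Decompose node/3: 3 = 3,  node(4, 3, a) = node(4, a, a),  node(Z, f(a, mk(Z, a)), mk(V, mk(4, X2))) = node(3, X2, W).
Delete trivial equation 3 = 3.
Decompose node/3: 4 = 4,  3 = a,  a = a.
Delete trivial equation 4 = 4.
Clash: constants 3 and a differ; no unifier exists.

FAIL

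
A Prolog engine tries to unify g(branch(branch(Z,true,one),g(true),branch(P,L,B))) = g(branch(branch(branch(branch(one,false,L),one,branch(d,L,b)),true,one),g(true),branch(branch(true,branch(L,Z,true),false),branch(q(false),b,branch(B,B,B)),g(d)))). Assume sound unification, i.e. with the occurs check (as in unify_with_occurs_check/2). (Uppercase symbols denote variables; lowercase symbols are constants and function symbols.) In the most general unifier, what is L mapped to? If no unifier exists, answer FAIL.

branch(q(false),b,branch(g(d),g(d),g(d)))

Decompose g/1: branch(branch(Z,true,one),g(true),branch(P,L,B)) = branch(branch(branch(branch(one,false,L),one,branch(d,L,b)),true,one),g(true),branch(branch(true,branch(L,Z,true),false),branch(q(false),b,branch(B,B,B)),g(d))).
Decompose branch/3: branch(Z,true,one) = branch(branch(branch(one,false,L),one,branch(d,L,b)),true,one),  g(true) = g(true),  branch(P,L,B) = branch(branch(true,branch(L,Z,true),false),branch(q(false),b,branch(B,B,B)),g(d)).
Decompose branch/3: Z = branch(branch(one,false,L),one,branch(d,L,b)),  true = true,  one = one.
Bind Z := branch(branch(one,false,L),one,branch(d,L,b)); substituting into the one remaining equation that mentions Z gives: branch(P,L,B) = branch(branch(true,branch(L,branch(branch(one,false,L),one,branch(d,L,b)),true),false),branch(q(false),b,branch(B,B,B)),g(d)).
Delete trivial equation true = true.
Delete trivial equation one = one.
Delete trivial equation g(true) = g(true).
Decompose branch/3: P = branch(true,branch(L,branch(branch(one,false,L),one,branch(d,L,b)),true),false),  L = branch(q(false),b,branch(B,B,B)),  B = g(d).
Bind P := branch(true,branch(L,branch(branch(one,false,L),one,branch(d,L,b)),true),false); no other remaining equation mentions P.
Bind L := branch(q(false),b,branch(B,B,B)); no other remaining equation mentions L. Substituting into the earlier bindings gives Z := branch(branch(one,false,branch(q(false),b,branch(B,B,B))),one,branch(d,branch(q(false),b,branch(B,B,B)),b)), P := branch(true,branch(branch(q(false),b,branch(B,B,B)),branch(branch(one,false,branch(q(false),b,branch(B,B,B))),one,branch(d,branch(q(false),b,branch(B,B,B)),b)),true),false).
Bind B := g(d). Substituting into the earlier bindings gives Z := branch(branch(one,false,branch(q(false),b,branch(g(d),g(d),g(d)))),one,branch(d,branch(q(false),b,branch(g(d),g(d),g(d))),b)), P := branch(true,branch(branch(q(false),b,branch(g(d),g(d),g(d))),branch(branch(one,false,branch(q(false),b,branch(g(d),g(d),g(d)))),one,branch(d,branch(q(false),b,branch(g(d),g(d),g(d))),b)),true),false), L := branch(q(false),b,branch(g(d),g(d),g(d))).
MGU = { Z ↦ branch(branch(one,false,branch(q(false),b,branch(g(d),g(d),g(d)))),one,branch(d,branch(q(false),b,branch(g(d),g(d),g(d))),b)), P ↦ branch(true,branch(branch(q(false),b,branch(g(d),g(d),g(d))),branch(branch(one,false,branch(q(false),b,branch(g(d),g(d),g(d)))),one,branch(d,branch(q(false),b,branch(g(d),g(d),g(d))),b)),true),false), L ↦ branch(q(false),b,branch(g(d),g(d),g(d))), B ↦ g(d) }, so L ↦ branch(q(false),b,branch(g(d),g(d),g(d))).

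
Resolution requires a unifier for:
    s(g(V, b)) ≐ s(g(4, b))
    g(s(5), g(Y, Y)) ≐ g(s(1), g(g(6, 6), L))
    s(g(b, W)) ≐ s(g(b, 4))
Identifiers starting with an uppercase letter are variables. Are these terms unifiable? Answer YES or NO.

Decompose s/1: g(V, b) ≐ g(4, b).
Decompose g/2: V ≐ 4,  b ≐ b.
Bind V := 4; no other remaining equation mentions V.
Delete trivial equation b ≐ b.
Decompose g/2: s(5) ≐ s(1),  g(Y, Y) ≐ g(g(6, 6), L).
Decompose s/1: 5 ≐ 1.
Clash: constants 5 and 1 differ; no unifier exists.

NO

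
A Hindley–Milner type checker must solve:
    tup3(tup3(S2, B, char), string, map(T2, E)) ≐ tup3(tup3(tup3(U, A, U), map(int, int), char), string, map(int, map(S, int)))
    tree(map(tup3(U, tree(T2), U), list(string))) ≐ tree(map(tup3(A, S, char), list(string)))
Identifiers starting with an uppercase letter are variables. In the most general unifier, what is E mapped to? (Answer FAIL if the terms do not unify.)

map(tree(int), int)

Decompose tup3/3: tup3(S2, B, char) ≐ tup3(tup3(U, A, U), map(int, int), char),  string ≐ string,  map(T2, E) ≐ map(int, map(S, int)).
Decompose tup3/3: S2 ≐ tup3(U, A, U),  B ≐ map(int, int),  char ≐ char.
Bind S2 := tup3(U, A, U); no other remaining equation mentions S2.
Bind B := map(int, int); no other remaining equation mentions B.
Delete trivial equation char ≐ char.
Delete trivial equation string ≐ string.
Decompose map/2: T2 ≐ int,  E ≐ map(S, int).
Bind T2 := int; substituting into the one remaining equation that mentions T2 gives: tree(map(tup3(U, tree(int), U), list(string))) ≐ tree(map(tup3(A, S, char), list(string))).
Bind E := map(S, int); no other remaining equation mentions E.
Decompose tree/1: map(tup3(U, tree(int), U), list(string)) ≐ map(tup3(A, S, char), list(string)).
Decompose map/2: tup3(U, tree(int), U) ≐ tup3(A, S, char),  list(string) ≐ list(string).
Decompose tup3/3: U ≐ A,  tree(int) ≐ S,  U ≐ char.
Bind U := A; substituting into the one remaining equation that mentions U gives: A ≐ char. Substituting into the earlier binding gives S2 := tup3(A, A, A).
Bind S := tree(int); no other remaining equation mentions S. Substituting into the earlier binding gives E := map(tree(int), int).
Bind A := char; no other remaining equation mentions A. Substituting into the earlier bindings gives S2 := tup3(char, char, char), U := char.
Delete trivial equation list(string) ≐ list(string).
MGU = { S2 -> tup3(char, char, char), B -> map(int, int), T2 -> int, E -> map(tree(int), int), U -> char, S -> tree(int), A -> char }, so E -> map(tree(int), int).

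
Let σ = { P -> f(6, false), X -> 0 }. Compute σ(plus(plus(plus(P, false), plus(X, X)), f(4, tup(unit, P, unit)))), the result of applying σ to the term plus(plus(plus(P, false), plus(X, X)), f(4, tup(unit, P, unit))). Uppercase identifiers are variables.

plus(plus(plus(f(6, false), false), plus(0, 0)), f(4, tup(unit, f(6, false), unit)))

Replace each occurrence of P with f(6, false).
Replace each occurrence of X with 0.
Result: plus(plus(plus(f(6, false), false), plus(0, 0)), f(4, tup(unit, f(6, false), unit))).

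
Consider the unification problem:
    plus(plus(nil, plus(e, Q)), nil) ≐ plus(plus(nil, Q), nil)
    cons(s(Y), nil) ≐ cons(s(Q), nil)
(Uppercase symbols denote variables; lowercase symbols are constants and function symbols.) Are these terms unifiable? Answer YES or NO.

Decompose plus/2: plus(nil, plus(e, Q)) ≐ plus(nil, Q),  nil ≐ nil.
Decompose plus/2: nil ≐ nil,  plus(e, Q) ≐ Q.
Delete trivial equation nil ≐ nil.
Occurs check fails: Q occurs in plus(e, Q); the equation Q ≐ plus(e, Q) has no finite solution.

NO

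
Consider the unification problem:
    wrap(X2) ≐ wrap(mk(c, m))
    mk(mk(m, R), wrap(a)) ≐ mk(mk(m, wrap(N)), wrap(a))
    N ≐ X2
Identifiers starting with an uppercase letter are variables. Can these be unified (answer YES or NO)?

YES

Decompose wrap/1: X2 ≐ mk(c, m).
Bind X2 := mk(c, m); substituting into the one remaining equation that mentions X2 gives: N ≐ mk(c, m).
Decompose mk/2: mk(m, R) ≐ mk(m, wrap(N)),  wrap(a) ≐ wrap(a).
Decompose mk/2: m ≐ m,  R ≐ wrap(N).
Delete trivial equation m ≐ m.
Bind R := wrap(N); no other remaining equation mentions R.
Delete trivial equation wrap(a) ≐ wrap(a).
Bind N := mk(c, m). Substituting into the earlier binding gives R := wrap(mk(c, m)).
No equations remain and no clash or occurs-check failure arose, so a unifier exists.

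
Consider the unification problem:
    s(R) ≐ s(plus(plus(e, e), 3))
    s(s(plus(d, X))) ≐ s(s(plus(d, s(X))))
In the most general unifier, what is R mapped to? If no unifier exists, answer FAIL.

Decompose s/1: R ≐ plus(plus(e, e), 3).
Bind R := plus(plus(e, e), 3); no other remaining equation mentions R.
Decompose s/1: s(plus(d, X)) ≐ s(plus(d, s(X))).
Decompose s/1: plus(d, X) ≐ plus(d, s(X)).
Decompose plus/2: d ≐ d,  X ≐ s(X).
Delete trivial equation d ≐ d.
Occurs check fails: X occurs in s(X); the equation X ≐ s(X) has no finite solution.

FAIL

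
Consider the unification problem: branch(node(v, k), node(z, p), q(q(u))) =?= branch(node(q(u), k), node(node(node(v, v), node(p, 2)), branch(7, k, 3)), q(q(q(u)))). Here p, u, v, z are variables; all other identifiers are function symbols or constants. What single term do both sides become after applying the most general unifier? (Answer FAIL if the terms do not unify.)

Decompose branch/3: node(v, k) =?= node(q(u), k),  node(z, p) =?= node(node(node(v, v), node(p, 2)), branch(7, k, 3)),  q(q(u)) =?= q(q(q(u))).
Decompose node/2: v =?= q(u),  k =?= k.
Bind v := q(u); substituting into the one remaining equation that mentions v gives: node(z, p) =?= node(node(node(q(u), q(u)), node(p, 2)), branch(7, k, 3)).
Delete trivial equation k =?= k.
Decompose node/2: z =?= node(node(q(u), q(u)), node(p, 2)),  p =?= branch(7, k, 3).
Bind z := node(node(q(u), q(u)), node(p, 2)); no other remaining equation mentions z.
Bind p := branch(7, k, 3); no other remaining equation mentions p. Substituting into the earlier binding gives z := node(node(q(u), q(u)), node(branch(7, k, 3), 2)).
Decompose q/1: q(u) =?= q(q(u)).
Decompose q/1: u =?= q(u).
Occurs check fails: u occurs in q(u); the equation u =?= q(u) has no finite solution.

FAIL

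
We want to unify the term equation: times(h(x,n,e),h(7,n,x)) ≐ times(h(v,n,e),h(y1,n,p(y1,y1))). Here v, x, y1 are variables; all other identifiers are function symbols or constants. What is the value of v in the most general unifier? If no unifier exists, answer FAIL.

p(7,7)

Decompose times/2: h(x,n,e) ≐ h(v,n,e),  h(7,n,x) ≐ h(y1,n,p(y1,y1)).
Decompose h/3: x ≐ v,  n ≐ n,  e ≐ e.
Bind x := v; substituting into the one remaining equation that mentions x gives: h(7,n,v) ≐ h(y1,n,p(y1,y1)).
Delete trivial equation n ≐ n.
Delete trivial equation e ≐ e.
Decompose h/3: 7 ≐ y1,  n ≐ n,  v ≐ p(y1,y1).
Bind y1 := 7; substituting into the one remaining equation that mentions y1 gives: v ≐ p(7,7).
Delete trivial equation n ≐ n.
Bind v := p(7,7). Substituting into the earlier binding gives x := p(7,7).
MGU = { x := p(7,7), y1 := 7, v := p(7,7) }, so v := p(7,7).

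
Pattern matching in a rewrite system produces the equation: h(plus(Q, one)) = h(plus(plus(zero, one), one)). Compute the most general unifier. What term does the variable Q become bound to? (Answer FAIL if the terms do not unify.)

Decompose h/1: plus(Q, one) = plus(plus(zero, one), one).
Decompose plus/2: Q = plus(zero, one),  one = one.
Bind Q := plus(zero, one); no other remaining equation mentions Q.
Delete trivial equation one = one.
MGU = { Q ↦ plus(zero, one) }, so Q ↦ plus(zero, one).

plus(zero, one)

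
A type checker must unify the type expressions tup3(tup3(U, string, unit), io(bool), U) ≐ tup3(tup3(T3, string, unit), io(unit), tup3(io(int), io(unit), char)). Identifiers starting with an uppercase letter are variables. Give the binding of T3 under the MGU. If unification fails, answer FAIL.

FAIL

Decompose tup3/3: tup3(U, string, unit) ≐ tup3(T3, string, unit),  io(bool) ≐ io(unit),  U ≐ tup3(io(int), io(unit), char).
Decompose tup3/3: U ≐ T3,  string ≐ string,  unit ≐ unit.
Bind U := T3; substituting into the one remaining equation that mentions U gives: T3 ≐ tup3(io(int), io(unit), char).
Delete trivial equation string ≐ string.
Delete trivial equation unit ≐ unit.
Decompose io/1: bool ≐ unit.
Clash: constants bool and unit differ; no unifier exists.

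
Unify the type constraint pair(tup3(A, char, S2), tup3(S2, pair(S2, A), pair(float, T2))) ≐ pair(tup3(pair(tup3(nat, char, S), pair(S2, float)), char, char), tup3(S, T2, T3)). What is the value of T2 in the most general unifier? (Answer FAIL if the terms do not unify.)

Decompose pair/2: tup3(A, char, S2) ≐ tup3(pair(tup3(nat, char, S), pair(S2, float)), char, char),  tup3(S2, pair(S2, A), pair(float, T2)) ≐ tup3(S, T2, T3).
Decompose tup3/3: A ≐ pair(tup3(nat, char, S), pair(S2, float)),  char ≐ char,  S2 ≐ char.
Bind A := pair(tup3(nat, char, S), pair(S2, float)); substituting into the one remaining equation that mentions A gives: tup3(S2, pair(S2, pair(tup3(nat, char, S), pair(S2, float))), pair(float, T2)) ≐ tup3(S, T2, T3).
Delete trivial equation char ≐ char.
Bind S2 := char; substituting into the remaining equation gives: tup3(char, pair(char, pair(tup3(nat, char, S), pair(char, float))), pair(float, T2)) ≐ tup3(S, T2, T3). Substituting into the earlier binding gives A := pair(tup3(nat, char, S), pair(char, float)).
Decompose tup3/3: char ≐ S,  pair(char, pair(tup3(nat, char, S), pair(char, float))) ≐ T2,  pair(float, T2) ≐ T3.
Bind S := char; substituting into the one remaining equation that mentions S gives: pair(char, pair(tup3(nat, char, char), pair(char, float))) ≐ T2. Substituting into the earlier binding gives A := pair(tup3(nat, char, char), pair(char, float)).
Bind T2 := pair(char, pair(tup3(nat, char, char), pair(char, float))); substituting into the remaining equation gives: pair(float, pair(char, pair(tup3(nat, char, char), pair(char, float)))) ≐ T3.
Bind T3 := pair(float, pair(char, pair(tup3(nat, char, char), pair(char, float)))).
MGU = { A ↦ pair(tup3(nat, char, char), pair(char, float)), S2 ↦ char, S ↦ char, T2 ↦ pair(char, pair(tup3(nat, char, char), pair(char, float))), T3 ↦ pair(float, pair(char, pair(tup3(nat, char, char), pair(char, float)))) }, so T2 ↦ pair(char, pair(tup3(nat, char, char), pair(char, float))).

pair(char, pair(tup3(nat, char, char), pair(char, float)))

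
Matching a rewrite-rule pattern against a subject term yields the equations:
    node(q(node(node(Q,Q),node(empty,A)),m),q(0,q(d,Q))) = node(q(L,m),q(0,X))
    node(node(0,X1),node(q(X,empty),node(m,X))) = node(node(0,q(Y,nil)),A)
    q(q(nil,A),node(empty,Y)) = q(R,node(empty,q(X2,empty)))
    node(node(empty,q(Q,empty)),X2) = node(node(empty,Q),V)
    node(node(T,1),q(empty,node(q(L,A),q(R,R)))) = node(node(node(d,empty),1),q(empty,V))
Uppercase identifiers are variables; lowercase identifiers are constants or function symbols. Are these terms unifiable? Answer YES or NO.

NO

Decompose node/2: q(node(node(Q,Q),node(empty,A)),m) = q(L,m),  q(0,q(d,Q)) = q(0,X).
Decompose q/2: node(node(Q,Q),node(empty,A)) = L,  m = m.
Bind L := node(node(Q,Q),node(empty,A)); substituting into the one remaining equation that mentions L gives: node(node(T,1),q(empty,node(q(node(node(Q,Q),node(empty,A)),A),q(R,R)))) = node(node(node(d,empty),1),q(empty,V)).
Delete trivial equation m = m.
Decompose q/2: 0 = 0,  q(d,Q) = X.
Delete trivial equation 0 = 0.
Bind X := q(d,Q); substituting into the one remaining equation that mentions X gives: node(node(0,X1),node(q(q(d,Q),empty),node(m,q(d,Q)))) = node(node(0,q(Y,nil)),A).
Decompose node/2: node(0,X1) = node(0,q(Y,nil)),  node(q(q(d,Q),empty),node(m,q(d,Q))) = A.
Decompose node/2: 0 = 0,  X1 = q(Y,nil).
Delete trivial equation 0 = 0.
Bind X1 := q(Y,nil); no other remaining equation mentions X1.
Bind A := node(q(q(d,Q),empty),node(m,q(d,Q))); substituting into the 2 remaining equations that mention A gives: q(q(nil,node(q(q(d,Q),empty),node(m,q(d,Q)))),node(empty,Y)) = q(R,node(empty,q(X2,empty))),  node(node(T,1),q(empty,node(q(node(node(Q,Q),node(empty,node(q(q(d,Q),empty),node(m,q(d,Q))))),node(q(q(d,Q),empty),node(m,q(d,Q)))),q(R,R)))) = node(node(node(d,empty),1),q(empty,V)). Substituting into the earlier binding gives L := node(node(Q,Q),node(empty,node(q(q(d,Q),empty),node(m,q(d,Q))))).
Decompose q/2: q(nil,node(q(q(d,Q),empty),node(m,q(d,Q)))) = R,  node(empty,Y) = node(empty,q(X2,empty)).
Bind R := q(nil,node(q(q(d,Q),empty),node(m,q(d,Q)))); substituting into the one remaining equation that mentions R gives: node(node(T,1),q(empty,node(q(node(node(Q,Q),node(empty,node(q(q(d,Q),empty),node(m,q(d,Q))))),node(q(q(d,Q),empty),node(m,q(d,Q)))),q(q(nil,node(q(q(d,Q),empty),node(m,q(d,Q)))),q(nil,node(q(q(d,Q),empty),node(m,q(d,Q)))))))) = node(node(node(d,empty),1),q(empty,V)).
Decompose node/2: empty = empty,  Y = q(X2,empty).
Delete trivial equation empty = empty.
Bind Y := q(X2,empty); no other remaining equation mentions Y. Substituting into the earlier binding gives X1 := q(q(X2,empty),nil).
Decompose node/2: node(empty,q(Q,empty)) = node(empty,Q),  X2 = V.
Decompose node/2: empty = empty,  q(Q,empty) = Q.
Delete trivial equation empty = empty.
Occurs check fails: Q occurs in q(Q,empty); the equation Q = q(Q,empty) has no finite solution.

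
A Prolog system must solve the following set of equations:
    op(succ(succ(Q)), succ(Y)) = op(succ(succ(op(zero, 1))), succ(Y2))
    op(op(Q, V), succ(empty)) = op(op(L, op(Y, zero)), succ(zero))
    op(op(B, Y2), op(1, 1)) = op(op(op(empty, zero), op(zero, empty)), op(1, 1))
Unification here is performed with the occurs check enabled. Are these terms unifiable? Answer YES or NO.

Decompose op/2: succ(succ(Q)) = succ(succ(op(zero, 1))),  succ(Y) = succ(Y2).
Decompose succ/1: succ(Q) = succ(op(zero, 1)).
Decompose succ/1: Q = op(zero, 1).
Bind Q := op(zero, 1); substituting into the one remaining equation that mentions Q gives: op(op(op(zero, 1), V), succ(empty)) = op(op(L, op(Y, zero)), succ(zero)).
Decompose succ/1: Y = Y2.
Bind Y := Y2; substituting into the one remaining equation that mentions Y gives: op(op(op(zero, 1), V), succ(empty)) = op(op(L, op(Y2, zero)), succ(zero)).
Decompose op/2: op(op(zero, 1), V) = op(L, op(Y2, zero)),  succ(empty) = succ(zero).
Decompose op/2: op(zero, 1) = L,  V = op(Y2, zero).
Bind L := op(zero, 1); no other remaining equation mentions L.
Bind V := op(Y2, zero); no other remaining equation mentions V.
Decompose succ/1: empty = zero.
Clash: constants empty and zero differ; no unifier exists.

NO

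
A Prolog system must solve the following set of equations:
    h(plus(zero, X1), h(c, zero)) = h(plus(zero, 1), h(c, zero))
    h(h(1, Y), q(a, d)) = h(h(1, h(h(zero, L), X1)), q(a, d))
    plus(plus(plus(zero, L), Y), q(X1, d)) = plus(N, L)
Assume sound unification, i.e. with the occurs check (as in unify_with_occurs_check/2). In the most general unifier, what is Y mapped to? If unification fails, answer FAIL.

h(h(zero, q(1, d)), 1)

Decompose h/2: plus(zero, X1) = plus(zero, 1),  h(c, zero) = h(c, zero).
Decompose plus/2: zero = zero,  X1 = 1.
Delete trivial equation zero = zero.
Bind X1 := 1; substituting into the 2 remaining equations that mention X1 gives: h(h(1, Y), q(a, d)) = h(h(1, h(h(zero, L), 1)), q(a, d)),  plus(plus(plus(zero, L), Y), q(1, d)) = plus(N, L).
Delete trivial equation h(c, zero) = h(c, zero).
Decompose h/2: h(1, Y) = h(1, h(h(zero, L), 1)),  q(a, d) = q(a, d).
Decompose h/2: 1 = 1,  Y = h(h(zero, L), 1).
Delete trivial equation 1 = 1.
Bind Y := h(h(zero, L), 1); substituting into the one remaining equation that mentions Y gives: plus(plus(plus(zero, L), h(h(zero, L), 1)), q(1, d)) = plus(N, L).
Delete trivial equation q(a, d) = q(a, d).
Decompose plus/2: plus(plus(zero, L), h(h(zero, L), 1)) = N,  q(1, d) = L.
Bind N := plus(plus(zero, L), h(h(zero, L), 1)); no other remaining equation mentions N.
Bind L := q(1, d). Substituting into the earlier bindings gives Y := h(h(zero, q(1, d)), 1), N := plus(plus(zero, q(1, d)), h(h(zero, q(1, d)), 1)).
MGU = { X1 ↦ 1, Y ↦ h(h(zero, q(1, d)), 1), N ↦ plus(plus(zero, q(1, d)), h(h(zero, q(1, d)), 1)), L ↦ q(1, d) }, so Y ↦ h(h(zero, q(1, d)), 1).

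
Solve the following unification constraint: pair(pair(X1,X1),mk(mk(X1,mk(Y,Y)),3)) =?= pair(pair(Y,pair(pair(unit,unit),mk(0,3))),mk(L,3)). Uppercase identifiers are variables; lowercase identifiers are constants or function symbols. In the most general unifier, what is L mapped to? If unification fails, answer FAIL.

Decompose pair/2: pair(X1,X1) =?= pair(Y,pair(pair(unit,unit),mk(0,3))),  mk(mk(X1,mk(Y,Y)),3) =?= mk(L,3).
Decompose pair/2: X1 =?= Y,  X1 =?= pair(pair(unit,unit),mk(0,3)).
Bind X1 := Y; substituting into the remaining equations gives: Y =?= pair(pair(unit,unit),mk(0,3)),  mk(mk(Y,mk(Y,Y)),3) =?= mk(L,3).
Bind Y := pair(pair(unit,unit),mk(0,3)); substituting into the remaining equation gives: mk(mk(pair(pair(unit,unit),mk(0,3)),mk(pair(pair(unit,unit),mk(0,3)),pair(pair(unit,unit),mk(0,3)))),3) =?= mk(L,3). Substituting into the earlier binding gives X1 := pair(pair(unit,unit),mk(0,3)).
Decompose mk/2: mk(pair(pair(unit,unit),mk(0,3)),mk(pair(pair(unit,unit),mk(0,3)),pair(pair(unit,unit),mk(0,3)))) =?= L,  3 =?= 3.
Bind L := mk(pair(pair(unit,unit),mk(0,3)),mk(pair(pair(unit,unit),mk(0,3)),pair(pair(unit,unit),mk(0,3)))); no other remaining equation mentions L.
Delete trivial equation 3 =?= 3.
MGU = { X1 := pair(pair(unit,unit),mk(0,3)), Y := pair(pair(unit,unit),mk(0,3)), L := mk(pair(pair(unit,unit),mk(0,3)),mk(pair(pair(unit,unit),mk(0,3)),pair(pair(unit,unit),mk(0,3)))) }, so L := mk(pair(pair(unit,unit),mk(0,3)),mk(pair(pair(unit,unit),mk(0,3)),pair(pair(unit,unit),mk(0,3)))).

mk(pair(pair(unit,unit),mk(0,3)),mk(pair(pair(unit,unit),mk(0,3)),pair(pair(unit,unit),mk(0,3))))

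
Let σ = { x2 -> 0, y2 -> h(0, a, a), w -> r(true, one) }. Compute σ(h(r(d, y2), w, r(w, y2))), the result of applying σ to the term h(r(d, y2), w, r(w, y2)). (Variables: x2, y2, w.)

Replace each occurrence of y2 with h(0, a, a).
Replace each occurrence of w with r(true, one).
Result: h(r(d, h(0, a, a)), r(true, one), r(r(true, one), h(0, a, a))).

h(r(d, h(0, a, a)), r(true, one), r(r(true, one), h(0, a, a)))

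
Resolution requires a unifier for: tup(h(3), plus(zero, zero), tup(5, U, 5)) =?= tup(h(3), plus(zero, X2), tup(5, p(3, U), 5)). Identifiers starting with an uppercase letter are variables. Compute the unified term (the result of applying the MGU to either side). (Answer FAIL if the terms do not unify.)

Decompose tup/3: h(3) =?= h(3),  plus(zero, zero) =?= plus(zero, X2),  tup(5, U, 5) =?= tup(5, p(3, U), 5).
Delete trivial equation h(3) =?= h(3).
Decompose plus/2: zero =?= zero,  zero =?= X2.
Delete trivial equation zero =?= zero.
Bind X2 := zero; no other remaining equation mentions X2.
Decompose tup/3: 5 =?= 5,  U =?= p(3, U),  5 =?= 5.
Delete trivial equation 5 =?= 5.
Occurs check fails: U occurs in p(3, U); the equation U =?= p(3, U) has no finite solution.

FAIL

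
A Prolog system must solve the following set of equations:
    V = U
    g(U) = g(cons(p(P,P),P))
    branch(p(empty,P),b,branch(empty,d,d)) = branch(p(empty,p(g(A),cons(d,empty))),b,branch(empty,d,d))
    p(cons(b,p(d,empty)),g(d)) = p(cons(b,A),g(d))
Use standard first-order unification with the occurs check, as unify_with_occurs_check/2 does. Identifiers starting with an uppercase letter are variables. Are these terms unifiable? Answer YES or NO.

Bind V := U; no other remaining equation mentions V.
Decompose g/1: U = cons(p(P,P),P).
Bind U := cons(p(P,P),P); no other remaining equation mentions U. Substituting into the earlier binding gives V := cons(p(P,P),P).
Decompose branch/3: p(empty,P) = p(empty,p(g(A),cons(d,empty))),  b = b,  branch(empty,d,d) = branch(empty,d,d).
Decompose p/2: empty = empty,  P = p(g(A),cons(d,empty)).
Delete trivial equation empty = empty.
Bind P := p(g(A),cons(d,empty)); no other remaining equation mentions P. Substituting into the earlier bindings gives V := cons(p(p(g(A),cons(d,empty)),p(g(A),cons(d,empty))),p(g(A),cons(d,empty))), U := cons(p(p(g(A),cons(d,empty)),p(g(A),cons(d,empty))),p(g(A),cons(d,empty))).
Delete trivial equation b = b.
Delete trivial equation branch(empty,d,d) = branch(empty,d,d).
Decompose p/2: cons(b,p(d,empty)) = cons(b,A),  g(d) = g(d).
Decompose cons/2: b = b,  p(d,empty) = A.
Delete trivial equation b = b.
Bind A := p(d,empty); no other remaining equation mentions A. Substituting into the earlier bindings gives V := cons(p(p(g(p(d,empty)),cons(d,empty)),p(g(p(d,empty)),cons(d,empty))),p(g(p(d,empty)),cons(d,empty))), U := cons(p(p(g(p(d,empty)),cons(d,empty)),p(g(p(d,empty)),cons(d,empty))),p(g(p(d,empty)),cons(d,empty))), P := p(g(p(d,empty)),cons(d,empty)).
Delete trivial equation g(d) = g(d).
No equations remain and no clash or occurs-check failure arose, so a unifier exists.

YES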